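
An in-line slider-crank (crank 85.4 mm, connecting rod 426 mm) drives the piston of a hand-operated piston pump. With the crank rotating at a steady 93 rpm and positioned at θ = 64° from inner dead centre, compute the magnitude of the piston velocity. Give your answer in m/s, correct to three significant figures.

ω = 2π·93/60 = 9.739 rad/s
For an in-line slider-crank, x = r cosθ + √(L² − r² sin²θ), so v = −rω sinθ·[1 + r cosθ/√(L² − r² sin²θ)].
With r = 0.0854 m, L = 0.426 m, θ = 64°: √(L² − r² sin²θ) = 0.41903 m.
v = −0.0854·9.739·0.89879·[1 + 0.0854·0.43837/0.41903] = -0.81432 m/s.
|v| = 0.81432 m/s.

0.814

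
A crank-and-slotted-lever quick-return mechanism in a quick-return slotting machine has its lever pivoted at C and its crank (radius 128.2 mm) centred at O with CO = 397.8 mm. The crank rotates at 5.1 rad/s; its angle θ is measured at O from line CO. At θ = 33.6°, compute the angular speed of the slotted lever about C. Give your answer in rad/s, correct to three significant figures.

1.16

ω = 5.1 rad/s
Crank pin A relative to C: A = (d + r cosθ, r sinθ); lever angle φ = atan2(r sinθ, d + r cosθ).
Differentiating tanφ: φ̇ = rω(d cosθ + r)/(d² + r² + 2dr cosθ).
d² + r² + 2dr cosθ = |CA|² = 0.259635 m²;  d cosθ + r = +0.45954 m.
|ω_lever| = |0.1282·5.1·+0.45954| / 0.259635 = 1.1572 rad/s.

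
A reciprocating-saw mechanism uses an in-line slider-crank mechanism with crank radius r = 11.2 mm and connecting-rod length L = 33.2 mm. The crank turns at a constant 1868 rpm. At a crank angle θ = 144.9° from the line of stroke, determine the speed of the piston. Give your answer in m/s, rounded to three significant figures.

0.905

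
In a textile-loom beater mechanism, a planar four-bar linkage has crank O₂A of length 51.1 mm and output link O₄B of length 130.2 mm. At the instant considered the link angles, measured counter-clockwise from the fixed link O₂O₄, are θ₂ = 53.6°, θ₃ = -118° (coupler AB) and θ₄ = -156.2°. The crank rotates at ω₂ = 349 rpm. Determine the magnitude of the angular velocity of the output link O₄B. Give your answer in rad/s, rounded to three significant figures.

3.39

ω₂ = 36.55 rad/s (from 349 rpm).
Differentiating the loop-closure r₂e^{iθ₂}+r₃e^{iθ₃}=r₁+r₄e^{iθ₄} gives r₂ω₂e^{iθ₂}+r₃ω₃e^{iθ₃}=r₄ω₄e^{iθ₄}.
Eliminating the other unknown: ω₄ = r₂ω₂ sin(θ₂−θ₃) / [r₄ sin(θ₄−θ₃)].
Numerator sine = +0.14608; denominator sine = -0.61841.
Result = 0.0511·36.55·(+0.14608) / (0.1302·(-0.61841)) = -3.3884 rad/s; magnitude 3.3884 rad/s.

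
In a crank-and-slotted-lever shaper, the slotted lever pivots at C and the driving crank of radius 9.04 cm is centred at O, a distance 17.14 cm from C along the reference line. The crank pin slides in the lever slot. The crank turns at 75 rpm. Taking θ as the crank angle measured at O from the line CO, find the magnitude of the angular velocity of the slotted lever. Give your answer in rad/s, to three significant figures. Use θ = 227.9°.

ω = 7.854 rad/s (from 75 rpm).
Crank pin A relative to C: A = (d + r cosθ, r sinθ); lever angle φ = atan2(r sinθ, d + r cosθ).
Differentiating tanφ: φ̇ = rω(d cosθ + r)/(d² + r² + 2dr cosθ).
d² + r² + 2dr cosθ = |CA|² = 0.0167742 m²;  d cosθ + r = -0.024511 m.
|ω_lever| = |0.0904·7.854·-0.024511| / 0.0167742 = 1.0375 rad/s.

1.04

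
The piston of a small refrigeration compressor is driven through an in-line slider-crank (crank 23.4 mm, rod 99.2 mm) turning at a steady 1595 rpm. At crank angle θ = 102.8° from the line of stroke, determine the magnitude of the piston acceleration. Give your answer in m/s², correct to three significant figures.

287

ω = 2π·1595/60 = 167 rad/s
x(θ) = r cosθ + √(L² − r² sin²θ); with ω constant, a = ω²·d²x/dθ².
d²x/dθ² = −r cosθ − r²(cos2θ)/√u − r⁴ sin²2θ/(4u^{3/2}),  u = L² − r² sin²θ = 0.00931996 m².
Substituting r = 0.0234 m, L = 0.0992 m, θ = 102.8°: d²x/dθ² = +0.010284 m.
a = ω²·d²x/dθ² = (167)²·(+0.010284) = +286.9 m/s²;  |a| = 286.9 m/s².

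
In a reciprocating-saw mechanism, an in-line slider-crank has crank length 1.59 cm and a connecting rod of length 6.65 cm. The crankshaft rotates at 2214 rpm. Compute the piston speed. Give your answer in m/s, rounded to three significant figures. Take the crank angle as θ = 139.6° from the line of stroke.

ω = 2π·2214/60 = 231.8 rad/s
For an in-line slider-crank, x = r cosθ + √(L² − r² sin²θ), so v = −rω sinθ·[1 + r cosθ/√(L² − r² sin²θ)].
With r = 0.0159 m, L = 0.0665 m, θ = 139.6°: √(L² − r² sin²θ) = 0.065697 m.
v = −0.0159·231.8·0.64812·[1 + 0.0159·-0.76154/0.065697] = -1.9489 m/s.
|v| = 1.9489 m/s.

1.95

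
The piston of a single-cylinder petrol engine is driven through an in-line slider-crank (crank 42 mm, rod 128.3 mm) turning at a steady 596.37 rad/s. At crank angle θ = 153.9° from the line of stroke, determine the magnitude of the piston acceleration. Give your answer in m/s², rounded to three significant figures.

10300

ω = 596.4 rad/s
x(θ) = r cosθ + √(L² − r² sin²θ); with ω constant, a = ω²·d²x/dθ².
d²x/dθ² = −r cosθ − r²(cos2θ)/√u − r⁴ sin²2θ/(4u^{3/2}),  u = L² − r² sin²θ = 0.0161195 m².
Substituting r = 0.042 m, L = 0.1283 m, θ = 153.9°: d²x/dθ² = +0.028964 m.
a = ω²·d²x/dθ² = (596.4)²·(+0.028964) = +10301 m/s²;  |a| = 10301 m/s².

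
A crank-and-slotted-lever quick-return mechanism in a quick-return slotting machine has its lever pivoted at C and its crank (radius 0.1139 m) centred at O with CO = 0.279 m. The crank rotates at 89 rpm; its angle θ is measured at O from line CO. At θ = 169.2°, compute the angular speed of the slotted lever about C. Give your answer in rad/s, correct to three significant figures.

ω = 9.32 rad/s (from 89 rpm).
Crank pin A relative to C: A = (d + r cosθ, r sinθ); lever angle φ = atan2(r sinθ, d + r cosθ).
Differentiating tanφ: φ̇ = rω(d cosθ + r)/(d² + r² + 2dr cosθ).
d² + r² + 2dr cosθ = |CA|² = 0.0283838 m²;  d cosθ + r = -0.16016 m.
|ω_lever| = |0.1139·9.32·-0.16016| / 0.0283838 = 5.9899 rad/s.

5.99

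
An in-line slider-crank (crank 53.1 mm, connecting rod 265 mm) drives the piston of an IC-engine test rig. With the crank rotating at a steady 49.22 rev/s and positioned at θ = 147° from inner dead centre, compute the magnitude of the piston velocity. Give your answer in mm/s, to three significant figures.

7430

ω = 2π·49.2 = 309.3 rad/s
For an in-line slider-crank, x = r cosθ + √(L² − r² sin²θ), so v = −rω sinθ·[1 + r cosθ/√(L² − r² sin²θ)].
With r = 0.0531 m, L = 0.265 m, θ = 147°: √(L² − r² sin²θ) = 0.26342 m.
v = −0.0531·309.3·0.54464·[1 + 0.0531·-0.83867/0.26342] = -7.4318 m/s.
|v| = 7.4318 m/s = 7431.8 mm/s.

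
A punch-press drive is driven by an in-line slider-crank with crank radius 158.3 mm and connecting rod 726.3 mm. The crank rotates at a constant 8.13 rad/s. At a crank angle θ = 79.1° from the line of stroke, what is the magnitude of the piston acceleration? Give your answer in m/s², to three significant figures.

0.185

ω = 8.13 rad/s
x(θ) = r cosθ + √(L² − r² sin²θ); with ω constant, a = ω²·d²x/dθ².
d²x/dθ² = −r cosθ − r²(cos2θ)/√u − r⁴ sin²2θ/(4u^{3/2}),  u = L² − r² sin²θ = 0.503349 m².
Substituting r = 0.1583 m, L = 0.7263 m, θ = 79.1°: d²x/dθ² = +0.0028002 m.
a = ω²·d²x/dθ² = (8.13)²·(+0.0028002) = +0.18508 m/s²;  |a| = 0.18508 m/s².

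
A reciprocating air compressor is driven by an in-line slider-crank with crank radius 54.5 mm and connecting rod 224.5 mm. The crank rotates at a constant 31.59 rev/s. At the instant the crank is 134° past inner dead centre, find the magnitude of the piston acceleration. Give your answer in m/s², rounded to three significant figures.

ω = 2π·31.6 = 198.5 rad/s
x(θ) = r cosθ + √(L² − r² sin²θ); with ω constant, a = ω²·d²x/dθ².
d²x/dθ² = −r cosθ − r²(cos2θ)/√u − r⁴ sin²2θ/(4u^{3/2}),  u = L² − r² sin²θ = 0.0488633 m².
Substituting r = 0.0545 m, L = 0.2245 m, θ = 134°: d²x/dθ² = +0.038124 m.
a = ω²·d²x/dθ² = (198.5)²·(+0.038124) = +1502 m/s²;  |a| = 1502 m/s².

1500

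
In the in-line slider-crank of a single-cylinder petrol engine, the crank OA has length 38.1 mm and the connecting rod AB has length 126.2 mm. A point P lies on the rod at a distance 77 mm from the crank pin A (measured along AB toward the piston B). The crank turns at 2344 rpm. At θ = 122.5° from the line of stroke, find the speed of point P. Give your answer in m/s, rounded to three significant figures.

7.35

ω = 245.5 rad/s.  Crank-pin speed |V_A| = rω = 9.3521 m/s, perpendicular to OA.
Rod angle: sinφ = −(r/L) sinθ ⇒ φ = -14.751°; ω_rod = −rω cosθ/√(L²−r²sin²θ) = +41.174 rad/s.
V_P = V_A + ω_rod × AP, with AP = 0.077 m along the rod.
Components: V_Px = −rω sinθ − a·ω_rod·sinφ = -7.0803 m/s;  V_Py = rω cosθ + a·ω_rod·cosφ = -1.959 m/s.
|V_P| = √(V_Px² + V_Py²) = 7.3463 m/s.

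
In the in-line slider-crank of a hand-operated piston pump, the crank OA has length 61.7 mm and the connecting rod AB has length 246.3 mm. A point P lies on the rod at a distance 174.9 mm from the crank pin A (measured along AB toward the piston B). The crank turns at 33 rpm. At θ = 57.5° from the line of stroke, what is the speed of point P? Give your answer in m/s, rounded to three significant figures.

ω = 3.456 rad/s.  Crank-pin speed |V_A| = rω = 0.21322 m/s, perpendicular to OA.
Rod angle: sinφ = −(r/L) sinθ ⇒ φ = -12.197°; ω_rod = −rω cosθ/√(L²−r²sin²θ) = -0.47588 rad/s.
V_P = V_A + ω_rod × AP, with AP = 0.1749 m along the rod.
Components: V_Px = −rω sinθ − a·ω_rod·sinφ = -0.19741 m/s;  V_Py = rω cosθ + a·ω_rod·cosφ = +0.033211 m/s.
|V_P| = √(V_Px² + V_Py²) = 0.20019 m/s.

0.200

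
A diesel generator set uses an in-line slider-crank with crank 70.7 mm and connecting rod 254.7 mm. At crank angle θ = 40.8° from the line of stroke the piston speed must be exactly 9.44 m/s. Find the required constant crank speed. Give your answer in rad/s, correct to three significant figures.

For an in-line slider-crank, |v_piston| = rω|sinθ|·[1 + r cosθ/√(L² − r² sin²θ)].
With r = 0.0707 m, L = 0.2547 m, θ = 40.8°: the bracketed kinematic factor |dx/dθ| = 0.056068 m.
ω = v/|dx/dθ| = 9.44/0.056068 = 168.37 rad/s.

168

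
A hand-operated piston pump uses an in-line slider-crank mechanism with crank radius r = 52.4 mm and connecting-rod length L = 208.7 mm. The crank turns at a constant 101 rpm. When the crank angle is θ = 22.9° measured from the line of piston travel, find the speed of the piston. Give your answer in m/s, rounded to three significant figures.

ω = 2π·101/60 = 10.58 rad/s
For an in-line slider-crank, x = r cosθ + √(L² − r² sin²θ), so v = −rω sinθ·[1 + r cosθ/√(L² − r² sin²θ)].
With r = 0.0524 m, L = 0.2087 m, θ = 22.9°: √(L² − r² sin²θ) = 0.2077 m.
v = −0.0524·10.58·0.38912·[1 + 0.0524·0.92119/0.2077] = -0.26578 m/s.
|v| = 0.26578 m/s.

0.266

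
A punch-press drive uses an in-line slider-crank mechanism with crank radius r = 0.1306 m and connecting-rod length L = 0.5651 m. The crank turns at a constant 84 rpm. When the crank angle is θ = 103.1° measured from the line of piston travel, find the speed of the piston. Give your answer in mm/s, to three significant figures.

ω = 2π·84/60 = 8.796 rad/s
For an in-line slider-crank, x = r cosθ + √(L² − r² sin²θ), so v = −rω sinθ·[1 + r cosθ/√(L² − r² sin²θ)].
With r = 0.1306 m, L = 0.5651 m, θ = 103.1°: √(L² − r² sin²θ) = 0.5506 m.
v = −0.1306·8.796·0.97398·[1 + 0.1306·-0.22665/0.5506] = -1.0588 m/s.
|v| = 1.0588 m/s = 1058.8 mm/s.

1060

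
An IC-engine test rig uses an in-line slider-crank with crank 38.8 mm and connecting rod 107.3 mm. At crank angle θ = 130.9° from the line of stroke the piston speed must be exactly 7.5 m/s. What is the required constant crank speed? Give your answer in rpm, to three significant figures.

For an in-line slider-crank, |v_piston| = rω|sinθ|·[1 + r cosθ/√(L² − r² sin²θ)].
With r = 0.0388 m, L = 0.1073 m, θ = 130.9°: the bracketed kinematic factor |dx/dθ| = 0.022109 m.
ω = v/|dx/dθ| = 7.5/0.022109 = 339.23 rad/s.
N = 60ω/(2π) = 3239.4 rpm.

3240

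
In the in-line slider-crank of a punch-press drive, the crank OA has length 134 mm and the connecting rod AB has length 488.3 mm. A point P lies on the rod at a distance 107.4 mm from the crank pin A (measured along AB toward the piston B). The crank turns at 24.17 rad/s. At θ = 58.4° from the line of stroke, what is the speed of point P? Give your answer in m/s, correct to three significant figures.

3.14

ω = 24.17 rad/s.  Crank-pin speed |V_A| = rω = 3.2388 m/s, perpendicular to OA.
Rod angle: sinφ = −(r/L) sinθ ⇒ φ = -13.517°; ω_rod = −rω cosθ/√(L²−r²sin²θ) = -3.5745 rad/s.
V_P = V_A + ω_rod × AP, with AP = 0.1074 m along the rod.
Components: V_Px = −rω sinθ − a·ω_rod·sinφ = -2.8483 m/s;  V_Py = rω cosθ + a·ω_rod·cosφ = +1.3238 m/s.
|V_P| = √(V_Px² + V_Py²) = 3.1409 m/s.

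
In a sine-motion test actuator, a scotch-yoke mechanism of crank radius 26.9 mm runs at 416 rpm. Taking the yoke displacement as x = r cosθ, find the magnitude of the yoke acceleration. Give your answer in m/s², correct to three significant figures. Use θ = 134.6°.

ω = 43.56 rad/s (from 416 rpm).
x = r cosθ ⇒ ẍ = −rω² cosθ (ω constant).
|a| = rω²|cosθ| = 0.0269·(43.56)²·|cos 134.6°| = 35.845 m/s².

35.8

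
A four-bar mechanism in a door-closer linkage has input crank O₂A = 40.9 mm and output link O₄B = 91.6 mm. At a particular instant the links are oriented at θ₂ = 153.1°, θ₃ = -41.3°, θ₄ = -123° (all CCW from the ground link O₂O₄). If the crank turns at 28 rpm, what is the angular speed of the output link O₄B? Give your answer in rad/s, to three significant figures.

0.329

ω₂ = 2.932 rad/s (from 28 rpm).
Differentiating the loop-closure r₂e^{iθ₂}+r₃e^{iθ₃}=r₁+r₄e^{iθ₄} gives r₂ω₂e^{iθ₂}+r₃ω₃e^{iθ₃}=r₄ω₄e^{iθ₄}.
Eliminating the other unknown: ω₄ = r₂ω₂ sin(θ₂−θ₃) / [r₄ sin(θ₄−θ₃)].
Numerator sine = -0.24869; denominator sine = -0.98953.
Result = 0.0409·2.932·(-0.24869) / (0.0916·(-0.98953)) = +0.32904 rad/s; magnitude 0.32904 rad/s.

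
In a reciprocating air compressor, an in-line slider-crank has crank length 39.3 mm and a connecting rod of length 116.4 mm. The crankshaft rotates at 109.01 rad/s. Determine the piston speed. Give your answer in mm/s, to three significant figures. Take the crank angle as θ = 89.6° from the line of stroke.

4290

ω = 109 rad/s
For an in-line slider-crank, x = r cosθ + √(L² − r² sin²θ), so v = −rω sinθ·[1 + r cosθ/√(L² − r² sin²θ)].
With r = 0.0393 m, L = 0.1164 m, θ = 89.6°: √(L² − r² sin²θ) = 0.10957 m.
v = −0.0393·109·0.99998·[1 + 0.0393·0.00698/0.10957] = -4.2947 m/s.
|v| = 4.2947 m/s = 4294.7 mm/s.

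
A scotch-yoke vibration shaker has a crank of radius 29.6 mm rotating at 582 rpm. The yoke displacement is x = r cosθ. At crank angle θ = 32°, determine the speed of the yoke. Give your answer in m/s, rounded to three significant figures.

ω = 60.95 rad/s (from 582 rpm).
x = r cosθ ⇒ ẋ = −rω sinθ.
|v| = rω|sinθ| = 0.0296·60.95·|sin 32°| = 0.95599 m/s.

0.956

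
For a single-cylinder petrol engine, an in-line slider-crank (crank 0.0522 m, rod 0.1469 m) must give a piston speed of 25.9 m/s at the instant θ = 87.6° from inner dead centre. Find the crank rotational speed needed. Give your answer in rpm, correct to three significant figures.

For an in-line slider-crank, |v_piston| = rω|sinθ|·[1 + r cosθ/√(L² − r² sin²θ)].
With r = 0.0522 m, L = 0.1469 m, θ = 87.6°: the bracketed kinematic factor |dx/dθ| = 0.052984 m.
ω = v/|dx/dθ| = 25.9/0.052984 = 488.82 rad/s.
N = 60ω/(2π) = 4667.9 rpm.

4670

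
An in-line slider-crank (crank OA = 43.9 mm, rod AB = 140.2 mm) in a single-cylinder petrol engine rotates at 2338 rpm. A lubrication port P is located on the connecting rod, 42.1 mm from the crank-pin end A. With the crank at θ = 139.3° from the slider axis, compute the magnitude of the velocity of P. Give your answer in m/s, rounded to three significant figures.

8.65

ω = 244.8 rad/s.  Crank-pin speed |V_A| = rω = 10.748 m/s, perpendicular to OA.
Rod angle: sinφ = −(r/L) sinθ ⇒ φ = -11.782°; ω_rod = −rω cosθ/√(L²−r²sin²θ) = +59.372 rad/s.
V_P = V_A + ω_rod × AP, with AP = 0.0421 m along the rod.
Components: V_Px = −rω sinθ − a·ω_rod·sinφ = -6.4985 m/s;  V_Py = rω cosθ + a·ω_rod·cosφ = -5.7017 m/s.
|V_P| = √(V_Px² + V_Py²) = 8.6453 m/s.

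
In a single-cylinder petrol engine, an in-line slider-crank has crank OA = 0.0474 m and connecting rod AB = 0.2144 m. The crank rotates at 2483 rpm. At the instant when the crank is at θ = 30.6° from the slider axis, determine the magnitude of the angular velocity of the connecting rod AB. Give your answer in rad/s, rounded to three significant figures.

49.8

ω = 260 rad/s (converted from 2483 rpm).
The rod makes angle φ with the slider axis where L sinφ = r sinθ; differentiating, L cosφ·φ̇ = r ω cosθ.
L cosφ = √(L² − r² sin²θ) = 0.21304 m.
|ω_rod| = r ω |cosθ| / √(L² − r² sin²θ) = 0.0474·260·0.86074/0.21304 = 49.797 rad/s.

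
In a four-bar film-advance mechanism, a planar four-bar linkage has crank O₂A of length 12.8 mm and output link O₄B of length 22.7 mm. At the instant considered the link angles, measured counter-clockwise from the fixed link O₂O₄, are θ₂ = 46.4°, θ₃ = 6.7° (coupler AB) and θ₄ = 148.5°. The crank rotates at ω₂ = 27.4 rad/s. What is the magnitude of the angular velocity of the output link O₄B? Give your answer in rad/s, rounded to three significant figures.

16.0

ω₂ = 27.4 rad/s
Differentiating the loop-closure r₂e^{iθ₂}+r₃e^{iθ₃}=r₁+r₄e^{iθ₄} gives r₂ω₂e^{iθ₂}+r₃ω₃e^{iθ₃}=r₄ω₄e^{iθ₄}.
Eliminating the other unknown: ω₄ = r₂ω₂ sin(θ₂−θ₃) / [r₄ sin(θ₄−θ₃)].
Numerator sine = +0.63877; denominator sine = +0.61841.
Result = 0.0128·27.4·(+0.63877) / (0.0227·(+0.61841)) = +15.959 rad/s; magnitude 15.959 rad/s.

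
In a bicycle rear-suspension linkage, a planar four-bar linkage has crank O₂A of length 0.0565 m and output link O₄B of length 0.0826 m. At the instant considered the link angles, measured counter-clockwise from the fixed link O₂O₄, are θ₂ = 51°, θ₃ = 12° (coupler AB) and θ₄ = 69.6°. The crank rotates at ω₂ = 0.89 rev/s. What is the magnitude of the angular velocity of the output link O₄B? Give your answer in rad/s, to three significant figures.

2.85

ω₂ = 5.592 rad/s (from 0.89 rev/s).
Differentiating the loop-closure r₂e^{iθ₂}+r₃e^{iθ₃}=r₁+r₄e^{iθ₄} gives r₂ω₂e^{iθ₂}+r₃ω₃e^{iθ₃}=r₄ω₄e^{iθ₄}.
Eliminating the other unknown: ω₄ = r₂ω₂ sin(θ₂−θ₃) / [r₄ sin(θ₄−θ₃)].
Numerator sine = +0.62932; denominator sine = +0.84433.
Result = 0.0565·5.592·(+0.62932) / (0.0826·(+0.84433)) = +2.851 rad/s; magnitude 2.851 rad/s.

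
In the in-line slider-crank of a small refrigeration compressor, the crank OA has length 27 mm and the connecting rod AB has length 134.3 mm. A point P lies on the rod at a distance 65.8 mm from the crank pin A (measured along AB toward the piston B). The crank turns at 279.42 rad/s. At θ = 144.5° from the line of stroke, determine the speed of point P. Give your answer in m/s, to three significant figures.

5.10

ω = 279.4 rad/s.  Crank-pin speed |V_A| = rω = 7.5443 m/s, perpendicular to OA.
Rod angle: sinφ = −(r/L) sinθ ⇒ φ = -6.704°; ω_rod = −rω cosθ/√(L²−r²sin²θ) = +46.048 rad/s.
V_P = V_A + ω_rod × AP, with AP = 0.0658 m along the rod.
Components: V_Px = −rω sinθ − a·ω_rod·sinφ = -4.0273 m/s;  V_Py = rω cosθ + a·ω_rod·cosφ = -3.1327 m/s.
|V_P| = √(V_Px² + V_Py²) = 5.1023 m/s.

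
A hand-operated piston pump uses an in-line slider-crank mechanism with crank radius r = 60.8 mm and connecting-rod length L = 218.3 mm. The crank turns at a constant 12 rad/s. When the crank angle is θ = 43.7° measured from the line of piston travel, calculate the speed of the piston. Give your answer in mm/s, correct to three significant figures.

ω = 12 rad/s
For an in-line slider-crank, x = r cosθ + √(L² − r² sin²θ), so v = −rω sinθ·[1 + r cosθ/√(L² − r² sin²θ)].
With r = 0.0608 m, L = 0.2183 m, θ = 43.7°: √(L² − r² sin²θ) = 0.21422 m.
v = −0.0608·12·0.69088·[1 + 0.0608·0.72297/0.21422] = -0.6075 m/s.
|v| = 0.6075 m/s = 607.5 mm/s.

607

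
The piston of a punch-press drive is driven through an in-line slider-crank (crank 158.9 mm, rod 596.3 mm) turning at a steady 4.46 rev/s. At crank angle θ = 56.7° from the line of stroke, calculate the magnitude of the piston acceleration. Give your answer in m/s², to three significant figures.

ω = 2π·4.46 = 28.02 rad/s
x(θ) = r cosθ + √(L² − r² sin²θ); with ω constant, a = ω²·d²x/dθ².
d²x/dθ² = −r cosθ − r²(cos2θ)/√u − r⁴ sin²2θ/(4u^{3/2}),  u = L² − r² sin²θ = 0.337935 m².
Substituting r = 0.1589 m, L = 0.5963 m, θ = 56.7°: d²x/dθ² = -0.070673 m.
a = ω²·d²x/dθ² = (28.02)²·(-0.070673) = -55.499 m/s²;  |a| = 55.499 m/s².

55.5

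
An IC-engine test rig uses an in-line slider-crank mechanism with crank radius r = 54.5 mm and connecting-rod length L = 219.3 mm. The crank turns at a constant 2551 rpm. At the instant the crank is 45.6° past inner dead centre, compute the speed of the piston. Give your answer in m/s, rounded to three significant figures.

ω = 2π·2551/60 = 267.1 rad/s
For an in-line slider-crank, x = r cosθ + √(L² − r² sin²θ), so v = −rω sinθ·[1 + r cosθ/√(L² − r² sin²θ)].
With r = 0.0545 m, L = 0.2193 m, θ = 45.6°: √(L² − r² sin²θ) = 0.21582 m.
v = −0.0545·267.1·0.71447·[1 + 0.0545·0.69966/0.21582] = -12.24 m/s.
|v| = 12.24 m/s.

12.2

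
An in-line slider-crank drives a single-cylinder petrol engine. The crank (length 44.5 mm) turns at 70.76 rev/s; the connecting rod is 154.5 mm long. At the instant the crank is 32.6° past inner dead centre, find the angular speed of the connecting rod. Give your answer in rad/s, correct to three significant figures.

109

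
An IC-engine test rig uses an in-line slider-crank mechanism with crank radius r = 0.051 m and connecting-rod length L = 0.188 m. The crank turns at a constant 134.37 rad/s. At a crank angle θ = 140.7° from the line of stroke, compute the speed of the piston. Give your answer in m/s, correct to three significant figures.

3.42

ω = 134.4 rad/s
For an in-line slider-crank, x = r cosθ + √(L² − r² sin²θ), so v = −rω sinθ·[1 + r cosθ/√(L² − r² sin²θ)].
With r = 0.051 m, L = 0.188 m, θ = 140.7°: √(L² − r² sin²θ) = 0.1852 m.
v = −0.051·134.4·0.63338·[1 + 0.051·-0.77384/0.1852] = -3.4155 m/s.
|v| = 3.4155 m/s.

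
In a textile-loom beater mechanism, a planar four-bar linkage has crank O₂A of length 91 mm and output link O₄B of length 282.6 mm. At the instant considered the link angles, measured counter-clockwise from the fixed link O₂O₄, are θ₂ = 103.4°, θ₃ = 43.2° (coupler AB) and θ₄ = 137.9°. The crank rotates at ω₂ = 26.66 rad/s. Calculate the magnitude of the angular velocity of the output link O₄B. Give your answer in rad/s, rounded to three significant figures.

7.47

ω₂ = 26.66 rad/s
Differentiating the loop-closure r₂e^{iθ₂}+r₃e^{iθ₃}=r₁+r₄e^{iθ₄} gives r₂ω₂e^{iθ₂}+r₃ω₃e^{iθ₃}=r₄ω₄e^{iθ₄}.
Eliminating the other unknown: ω₄ = r₂ω₂ sin(θ₂−θ₃) / [r₄ sin(θ₄−θ₃)].
Numerator sine = +0.86777; denominator sine = +0.99664.
Result = 0.091·26.66·(+0.86777) / (0.2826·(+0.99664)) = +7.4747 rad/s; magnitude 7.4747 rad/s.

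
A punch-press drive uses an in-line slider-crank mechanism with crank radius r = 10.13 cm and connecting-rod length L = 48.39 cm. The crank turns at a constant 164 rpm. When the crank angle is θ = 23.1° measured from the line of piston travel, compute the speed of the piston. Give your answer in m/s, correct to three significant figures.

ω = 2π·164/60 = 17.17 rad/s
For an in-line slider-crank, x = r cosθ + √(L² − r² sin²θ), so v = −rω sinθ·[1 + r cosθ/√(L² − r² sin²θ)].
With r = 0.1013 m, L = 0.4839 m, θ = 23.1°: √(L² − r² sin²θ) = 0.48227 m.
v = −0.1013·17.17·0.39234·[1 + 0.1013·0.91982/0.48227] = -0.81444 m/s.
|v| = 0.81444 m/s.

0.814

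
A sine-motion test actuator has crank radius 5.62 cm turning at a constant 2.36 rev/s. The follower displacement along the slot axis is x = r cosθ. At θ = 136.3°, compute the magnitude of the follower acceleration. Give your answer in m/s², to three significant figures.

8.93

ω = 14.83 rad/s (from 2.36 rev/s).
x = r cosθ ⇒ ẍ = −rω² cosθ (ω constant).
|a| = rω²|cosθ| = 0.0562·(14.83)²·|cos 136.3°| = 8.9338 m/s².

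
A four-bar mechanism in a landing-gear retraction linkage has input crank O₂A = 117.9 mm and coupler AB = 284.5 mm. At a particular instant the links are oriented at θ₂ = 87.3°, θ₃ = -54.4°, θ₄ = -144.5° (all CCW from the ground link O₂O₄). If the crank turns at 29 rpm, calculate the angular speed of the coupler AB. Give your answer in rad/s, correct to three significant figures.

0.989

ω₂ = 3.037 rad/s (from 29 rpm).
Differentiating the loop-closure r₂e^{iθ₂}+r₃e^{iθ₃}=r₁+r₄e^{iθ₄} gives r₂ω₂e^{iθ₂}+r₃ω₃e^{iθ₃}=r₄ω₄e^{iθ₄}.
Eliminating the other unknown: ω₃ = r₂ω₂ sin(θ₄−θ₂) / [r₃ sin(θ₃−θ₄)].
Numerator sine = +0.78586; denominator sine = +1.00000.
Result = 0.1179·3.037·(+0.78586) / (0.2845·(+1.00000)) = +0.98901 rad/s; magnitude 0.98901 rad/s.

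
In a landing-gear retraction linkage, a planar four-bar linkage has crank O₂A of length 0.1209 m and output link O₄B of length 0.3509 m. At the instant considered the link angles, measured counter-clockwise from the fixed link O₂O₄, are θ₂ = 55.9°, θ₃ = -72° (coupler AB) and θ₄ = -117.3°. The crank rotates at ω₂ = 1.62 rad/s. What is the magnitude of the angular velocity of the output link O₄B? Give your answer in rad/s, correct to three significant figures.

0.620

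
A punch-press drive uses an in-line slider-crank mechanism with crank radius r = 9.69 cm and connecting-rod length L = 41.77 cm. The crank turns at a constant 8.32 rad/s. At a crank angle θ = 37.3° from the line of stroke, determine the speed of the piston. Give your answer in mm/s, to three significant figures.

580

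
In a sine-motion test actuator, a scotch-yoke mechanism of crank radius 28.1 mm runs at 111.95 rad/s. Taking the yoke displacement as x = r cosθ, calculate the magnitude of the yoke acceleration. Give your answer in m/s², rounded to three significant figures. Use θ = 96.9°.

ω = 112 rad/s
x = r cosθ ⇒ ẍ = −rω² cosθ (ω constant).
|a| = rω²|cosθ| = 0.0281·(112)²·|cos 96.9°| = 42.309 m/s².

42.3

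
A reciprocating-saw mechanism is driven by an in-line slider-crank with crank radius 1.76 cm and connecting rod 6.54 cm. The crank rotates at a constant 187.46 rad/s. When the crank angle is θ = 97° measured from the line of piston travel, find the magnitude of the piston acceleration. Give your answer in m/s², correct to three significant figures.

ω = 187.5 rad/s
x(θ) = r cosθ + √(L² − r² sin²θ); with ω constant, a = ω²·d²x/dθ².
d²x/dθ² = −r cosθ − r²(cos2θ)/√u − r⁴ sin²2θ/(4u^{3/2}),  u = L² − r² sin²θ = 0.003972 m².
Substituting r = 0.0176 m, L = 0.0654 m, θ = 97°: d²x/dθ² = +0.0069083 m.
a = ω²·d²x/dθ² = (187.5)²·(+0.0069083) = +242.77 m/s²;  |a| = 242.77 m/s².

243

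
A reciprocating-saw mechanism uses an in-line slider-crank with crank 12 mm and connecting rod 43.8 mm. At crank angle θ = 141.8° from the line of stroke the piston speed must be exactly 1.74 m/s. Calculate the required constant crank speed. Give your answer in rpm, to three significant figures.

2860

For an in-line slider-crank, |v_piston| = rω|sinθ|·[1 + r cosθ/√(L² − r² sin²θ)].
With r = 0.012 m, L = 0.0438 m, θ = 141.8°: the bracketed kinematic factor |dx/dθ| = 0.0057997 m.
ω = v/|dx/dθ| = 1.74/0.0057997 = 300.01 rad/s.
N = 60ω/(2π) = 2864.9 rpm.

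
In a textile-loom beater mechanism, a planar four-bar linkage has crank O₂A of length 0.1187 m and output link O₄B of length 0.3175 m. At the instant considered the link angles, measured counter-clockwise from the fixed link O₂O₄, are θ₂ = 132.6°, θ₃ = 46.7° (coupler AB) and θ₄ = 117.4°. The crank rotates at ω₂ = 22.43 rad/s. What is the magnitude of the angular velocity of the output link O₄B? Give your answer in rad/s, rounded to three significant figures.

8.86

ω₂ = 22.43 rad/s
Differentiating the loop-closure r₂e^{iθ₂}+r₃e^{iθ₃}=r₁+r₄e^{iθ₄} gives r₂ω₂e^{iθ₂}+r₃ω₃e^{iθ₃}=r₄ω₄e^{iθ₄}.
Eliminating the other unknown: ω₄ = r₂ω₂ sin(θ₂−θ₃) / [r₄ sin(θ₄−θ₃)].
Numerator sine = +0.99744; denominator sine = +0.94380.
Result = 0.1187·22.43·(+0.99744) / (0.3175·(+0.94380)) = +8.8622 rad/s; magnitude 8.8622 rad/s.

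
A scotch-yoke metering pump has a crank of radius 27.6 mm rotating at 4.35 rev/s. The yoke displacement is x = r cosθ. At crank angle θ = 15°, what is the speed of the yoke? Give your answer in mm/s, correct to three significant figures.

ω = 27.33 rad/s (from 4.35 rev/s).
x = r cosθ ⇒ ẋ = −rω sinθ.
|v| = rω|sinθ| = 0.0276·27.33·|sin 15°| = 0.19524 m/s = 195.24 mm/s.

195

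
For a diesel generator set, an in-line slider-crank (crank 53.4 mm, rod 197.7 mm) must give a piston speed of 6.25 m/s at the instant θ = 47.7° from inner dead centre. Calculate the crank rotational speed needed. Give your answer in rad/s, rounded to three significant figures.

For an in-line slider-crank, |v_piston| = rω|sinθ|·[1 + r cosθ/√(L² − r² sin²θ)].
With r = 0.0534 m, L = 0.1977 m, θ = 47.7°: the bracketed kinematic factor |dx/dθ| = 0.046824 m.
ω = v/|dx/dθ| = 6.25/0.046824 = 133.48 rad/s.

133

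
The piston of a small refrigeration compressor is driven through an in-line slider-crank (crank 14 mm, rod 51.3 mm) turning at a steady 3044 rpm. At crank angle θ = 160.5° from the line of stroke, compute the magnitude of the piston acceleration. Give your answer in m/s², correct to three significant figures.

ω = 2π·3044/60 = 318.8 rad/s
x(θ) = r cosθ + √(L² − r² sin²θ); with ω constant, a = ω²·d²x/dθ².
d²x/dθ² = −r cosθ − r²(cos2θ)/√u − r⁴ sin²2θ/(4u^{3/2}),  u = L² − r² sin²θ = 0.00260985 m².
Substituting r = 0.014 m, L = 0.0513 m, θ = 160.5°: d²x/dθ² = +0.010187 m.
a = ω²·d²x/dθ² = (318.8)²·(+0.010187) = +1035.1 m/s²;  |a| = 1035.1 m/s².

1040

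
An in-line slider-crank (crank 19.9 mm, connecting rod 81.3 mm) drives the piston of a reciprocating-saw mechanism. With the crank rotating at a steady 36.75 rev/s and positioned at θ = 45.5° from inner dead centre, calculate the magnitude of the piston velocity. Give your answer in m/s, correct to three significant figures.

3.85

ω = 2π·36.8 = 230.9 rad/s
For an in-line slider-crank, x = r cosθ + √(L² − r² sin²θ), so v = −rω sinθ·[1 + r cosθ/√(L² − r² sin²θ)].
With r = 0.0199 m, L = 0.0813 m, θ = 45.5°: √(L² − r² sin²θ) = 0.080051 m.
v = −0.0199·230.9·0.71325·[1 + 0.0199·0.70091/0.080051] = -3.8485 m/s.
|v| = 3.8485 m/s.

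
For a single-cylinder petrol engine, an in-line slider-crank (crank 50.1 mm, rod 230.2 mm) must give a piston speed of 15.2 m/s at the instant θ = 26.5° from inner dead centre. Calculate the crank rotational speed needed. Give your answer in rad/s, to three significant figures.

569

For an in-line slider-crank, |v_piston| = rω|sinθ|·[1 + r cosθ/√(L² − r² sin²θ)].
With r = 0.0501 m, L = 0.2302 m, θ = 26.5°: the bracketed kinematic factor |dx/dθ| = 0.026729 m.
ω = v/|dx/dθ| = 15.2/0.026729 = 568.67 rad/s.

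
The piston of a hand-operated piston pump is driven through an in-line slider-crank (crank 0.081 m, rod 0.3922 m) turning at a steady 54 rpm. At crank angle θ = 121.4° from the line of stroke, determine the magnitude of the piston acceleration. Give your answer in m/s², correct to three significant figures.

1.59

ω = 2π·54/60 = 5.655 rad/s
x(θ) = r cosθ + √(L² − r² sin²θ); with ω constant, a = ω²·d²x/dθ².
d²x/dθ² = −r cosθ − r²(cos2θ)/√u − r⁴ sin²2θ/(4u^{3/2}),  u = L² − r² sin²θ = 0.149041 m².
Substituting r = 0.081 m, L = 0.3922 m, θ = 121.4°: d²x/dθ² = +0.049822 m.
a = ω²·d²x/dθ² = (5.655)²·(+0.049822) = +1.5932 m/s²;  |a| = 1.5932 m/s².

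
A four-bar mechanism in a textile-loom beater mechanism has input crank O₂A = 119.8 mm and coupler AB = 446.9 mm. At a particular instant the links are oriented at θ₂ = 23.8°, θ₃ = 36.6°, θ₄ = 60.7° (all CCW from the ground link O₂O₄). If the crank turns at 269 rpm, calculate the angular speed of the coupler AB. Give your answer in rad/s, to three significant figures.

11.1

ω₂ = 28.17 rad/s (from 269 rpm).
Differentiating the loop-closure r₂e^{iθ₂}+r₃e^{iθ₃}=r₁+r₄e^{iθ₄} gives r₂ω₂e^{iθ₂}+r₃ω₃e^{iθ₃}=r₄ω₄e^{iθ₄}.
Eliminating the other unknown: ω₃ = r₂ω₂ sin(θ₄−θ₂) / [r₃ sin(θ₃−θ₄)].
Numerator sine = +0.60042; denominator sine = -0.40833.
Result = 0.1198·28.17·(+0.60042) / (0.4469·(-0.40833)) = -11.104 rad/s; magnitude 11.104 rad/s.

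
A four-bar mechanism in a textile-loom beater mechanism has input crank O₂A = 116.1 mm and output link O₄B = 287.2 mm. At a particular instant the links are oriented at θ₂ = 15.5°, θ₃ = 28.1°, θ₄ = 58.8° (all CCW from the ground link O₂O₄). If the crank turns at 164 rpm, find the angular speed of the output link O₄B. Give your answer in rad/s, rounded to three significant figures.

2.97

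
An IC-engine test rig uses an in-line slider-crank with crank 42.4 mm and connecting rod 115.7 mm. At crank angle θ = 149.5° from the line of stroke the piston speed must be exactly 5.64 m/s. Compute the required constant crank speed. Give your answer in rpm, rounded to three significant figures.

3690

For an in-line slider-crank, |v_piston| = rω|sinθ|·[1 + r cosθ/√(L² − r² sin²θ)].
With r = 0.0424 m, L = 0.1157 m, θ = 149.5°: the bracketed kinematic factor |dx/dθ| = 0.014604 m.
ω = v/|dx/dθ| = 5.64/0.014604 = 386.2 rad/s.
N = 60ω/(2π) = 3687.9 rpm.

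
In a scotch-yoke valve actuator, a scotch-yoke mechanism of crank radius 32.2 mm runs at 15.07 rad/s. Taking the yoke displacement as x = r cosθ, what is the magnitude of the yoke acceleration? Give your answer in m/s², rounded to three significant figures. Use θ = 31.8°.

6.22

ω = 15.07 rad/s
x = r cosθ ⇒ ẍ = −rω² cosθ (ω constant).
|a| = rω²|cosθ| = 0.0322·(15.07)²·|cos 31.8°| = 6.2151 m/s².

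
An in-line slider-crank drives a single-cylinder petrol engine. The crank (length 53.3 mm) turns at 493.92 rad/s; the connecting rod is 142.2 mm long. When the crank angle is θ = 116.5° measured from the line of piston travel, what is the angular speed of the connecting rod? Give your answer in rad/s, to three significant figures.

87.7

ω = 493.9 rad/s
The rod makes angle φ with the slider axis where L sinφ = r sinθ; differentiating, L cosφ·φ̇ = r ω cosθ.
L cosφ = √(L² − r² sin²θ) = 0.13396 m.
|ω_rod| = r ω |cosθ| / √(L² − r² sin²θ) = 0.0533·493.9·0.44620/0.13396 = 87.687 rad/s.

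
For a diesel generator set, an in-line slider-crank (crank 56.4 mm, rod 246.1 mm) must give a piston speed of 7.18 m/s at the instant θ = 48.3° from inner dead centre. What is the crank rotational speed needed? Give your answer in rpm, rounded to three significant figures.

For an in-line slider-crank, |v_piston| = rω|sinθ|·[1 + r cosθ/√(L² − r² sin²θ)].
With r = 0.0564 m, L = 0.2461 m, θ = 48.3°: the bracketed kinematic factor |dx/dθ| = 0.048626 m.
ω = v/|dx/dθ| = 7.18/0.048626 = 147.66 rad/s.
N = 60ω/(2π) = 1410 rpm.

1410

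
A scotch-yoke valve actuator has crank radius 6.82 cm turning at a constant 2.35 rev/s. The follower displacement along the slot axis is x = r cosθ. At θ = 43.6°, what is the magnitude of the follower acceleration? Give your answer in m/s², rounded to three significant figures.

10.8

ω = 14.77 rad/s (from 2.35 rev/s).
x = r cosθ ⇒ ẍ = −rω² cosθ (ω constant).
|a| = rω²|cosθ| = 0.0682·(14.77)²·|cos 43.6°| = 10.768 m/s².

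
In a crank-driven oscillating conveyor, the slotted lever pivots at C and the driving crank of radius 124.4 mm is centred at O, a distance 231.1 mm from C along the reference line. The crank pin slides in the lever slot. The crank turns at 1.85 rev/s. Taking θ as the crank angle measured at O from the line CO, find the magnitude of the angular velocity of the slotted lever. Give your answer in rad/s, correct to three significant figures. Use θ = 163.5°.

ω = 11.62 rad/s (from 1.85 rev/s).
Crank pin A relative to C: A = (d + r cosθ, r sinθ); lever angle φ = atan2(r sinθ, d + r cosθ).
Differentiating tanφ: φ̇ = rω(d cosθ + r)/(d² + r² + 2dr cosθ).
d² + r² + 2dr cosθ = |CA|² = 0.0137527 m²;  d cosθ + r = -0.097183 m.
|ω_lever| = |0.1244·11.62·-0.097183| / 0.0137527 = 10.218 rad/s.

10.2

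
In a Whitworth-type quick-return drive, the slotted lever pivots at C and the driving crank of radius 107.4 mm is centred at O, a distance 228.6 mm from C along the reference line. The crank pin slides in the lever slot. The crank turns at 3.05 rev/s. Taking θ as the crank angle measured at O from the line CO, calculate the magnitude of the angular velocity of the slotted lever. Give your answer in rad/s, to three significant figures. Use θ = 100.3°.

ω = 19.16 rad/s (from 3.05 rev/s).
Crank pin A relative to C: A = (d + r cosθ, r sinθ); lever angle φ = atan2(r sinθ, d + r cosθ).
Differentiating tanφ: φ̇ = rω(d cosθ + r)/(d² + r² + 2dr cosθ).
d² + r² + 2dr cosθ = |CA|² = 0.0550129 m²;  d cosθ + r = +0.066526 m.
|ω_lever| = |0.1074·19.16·+0.066526| / 0.0550129 = 2.4889 rad/s.

2.49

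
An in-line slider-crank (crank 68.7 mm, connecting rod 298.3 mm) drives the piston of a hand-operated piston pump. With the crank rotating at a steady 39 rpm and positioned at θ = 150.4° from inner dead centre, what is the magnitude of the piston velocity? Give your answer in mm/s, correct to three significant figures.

ω = 2π·39/60 = 4.084 rad/s
For an in-line slider-crank, x = r cosθ + √(L² − r² sin²θ), so v = −rω sinθ·[1 + r cosθ/√(L² − r² sin²θ)].
With r = 0.0687 m, L = 0.2983 m, θ = 150.4°: √(L² − r² sin²θ) = 0.29636 m.
v = −0.0687·4.084·0.49394·[1 + 0.0687·-0.86949/0.29636] = -0.11065 m/s.
|v| = 0.11065 m/s = 110.65 mm/s.

111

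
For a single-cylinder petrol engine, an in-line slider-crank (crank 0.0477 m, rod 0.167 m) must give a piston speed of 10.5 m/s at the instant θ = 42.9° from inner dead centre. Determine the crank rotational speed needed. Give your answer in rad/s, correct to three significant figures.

267

For an in-line slider-crank, |v_piston| = rω|sinθ|·[1 + r cosθ/√(L² − r² sin²θ)].
With r = 0.0477 m, L = 0.167 m, θ = 42.9°: the bracketed kinematic factor |dx/dθ| = 0.039397 m.
ω = v/|dx/dθ| = 10.5/0.039397 = 266.52 rad/s.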